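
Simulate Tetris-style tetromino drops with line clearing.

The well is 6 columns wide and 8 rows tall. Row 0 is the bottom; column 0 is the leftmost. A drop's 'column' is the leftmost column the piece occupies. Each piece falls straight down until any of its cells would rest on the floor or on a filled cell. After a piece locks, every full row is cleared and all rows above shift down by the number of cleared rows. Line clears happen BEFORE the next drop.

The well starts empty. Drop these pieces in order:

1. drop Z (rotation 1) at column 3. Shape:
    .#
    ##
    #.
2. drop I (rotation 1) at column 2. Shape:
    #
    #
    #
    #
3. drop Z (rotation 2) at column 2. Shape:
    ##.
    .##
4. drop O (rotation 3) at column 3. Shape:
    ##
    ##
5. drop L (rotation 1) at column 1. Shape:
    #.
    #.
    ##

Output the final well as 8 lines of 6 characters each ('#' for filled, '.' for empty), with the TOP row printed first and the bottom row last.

Answer: .#....
.#.##.
.####.
..##..
..###.
..#.#.
..###.
..##..

Derivation:
Drop 1: Z rot1 at col 3 lands with bottom-row=0; cleared 0 line(s) (total 0); column heights now [0 0 0 2 3 0], max=3
Drop 2: I rot1 at col 2 lands with bottom-row=0; cleared 0 line(s) (total 0); column heights now [0 0 4 2 3 0], max=4
Drop 3: Z rot2 at col 2 lands with bottom-row=3; cleared 0 line(s) (total 0); column heights now [0 0 5 5 4 0], max=5
Drop 4: O rot3 at col 3 lands with bottom-row=5; cleared 0 line(s) (total 0); column heights now [0 0 5 7 7 0], max=7
Drop 5: L rot1 at col 1 lands with bottom-row=5; cleared 0 line(s) (total 0); column heights now [0 8 6 7 7 0], max=8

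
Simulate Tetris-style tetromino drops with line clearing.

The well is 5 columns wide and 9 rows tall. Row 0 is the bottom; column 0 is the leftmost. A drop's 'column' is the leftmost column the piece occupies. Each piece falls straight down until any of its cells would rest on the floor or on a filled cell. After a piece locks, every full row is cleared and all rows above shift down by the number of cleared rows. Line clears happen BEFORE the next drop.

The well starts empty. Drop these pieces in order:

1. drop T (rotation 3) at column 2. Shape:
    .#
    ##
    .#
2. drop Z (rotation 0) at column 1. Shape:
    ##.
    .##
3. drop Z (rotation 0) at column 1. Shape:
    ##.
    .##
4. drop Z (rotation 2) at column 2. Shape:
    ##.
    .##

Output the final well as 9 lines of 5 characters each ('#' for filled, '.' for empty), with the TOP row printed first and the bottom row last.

Drop 1: T rot3 at col 2 lands with bottom-row=0; cleared 0 line(s) (total 0); column heights now [0 0 2 3 0], max=3
Drop 2: Z rot0 at col 1 lands with bottom-row=3; cleared 0 line(s) (total 0); column heights now [0 5 5 4 0], max=5
Drop 3: Z rot0 at col 1 lands with bottom-row=5; cleared 0 line(s) (total 0); column heights now [0 7 7 6 0], max=7
Drop 4: Z rot2 at col 2 lands with bottom-row=6; cleared 0 line(s) (total 0); column heights now [0 7 8 8 7], max=8

Answer: .....
..##.
.####
..##.
.##..
..##.
...#.
..##.
...#.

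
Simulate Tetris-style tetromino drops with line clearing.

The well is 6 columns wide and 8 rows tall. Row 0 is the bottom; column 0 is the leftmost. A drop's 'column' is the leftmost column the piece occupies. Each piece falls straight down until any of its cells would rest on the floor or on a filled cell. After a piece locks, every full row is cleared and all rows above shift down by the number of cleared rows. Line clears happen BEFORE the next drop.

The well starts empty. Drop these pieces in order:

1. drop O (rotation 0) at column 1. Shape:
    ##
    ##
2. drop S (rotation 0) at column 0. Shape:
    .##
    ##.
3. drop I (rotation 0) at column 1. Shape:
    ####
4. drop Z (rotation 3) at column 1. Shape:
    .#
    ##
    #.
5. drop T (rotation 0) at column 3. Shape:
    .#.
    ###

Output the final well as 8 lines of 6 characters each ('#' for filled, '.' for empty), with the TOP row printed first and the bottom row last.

Drop 1: O rot0 at col 1 lands with bottom-row=0; cleared 0 line(s) (total 0); column heights now [0 2 2 0 0 0], max=2
Drop 2: S rot0 at col 0 lands with bottom-row=2; cleared 0 line(s) (total 0); column heights now [3 4 4 0 0 0], max=4
Drop 3: I rot0 at col 1 lands with bottom-row=4; cleared 0 line(s) (total 0); column heights now [3 5 5 5 5 0], max=5
Drop 4: Z rot3 at col 1 lands with bottom-row=5; cleared 0 line(s) (total 0); column heights now [3 7 8 5 5 0], max=8
Drop 5: T rot0 at col 3 lands with bottom-row=5; cleared 0 line(s) (total 0); column heights now [3 7 8 6 7 6], max=8

Answer: ..#...
.##.#.
.#.###
.####.
.##...
##....
.##...
.##...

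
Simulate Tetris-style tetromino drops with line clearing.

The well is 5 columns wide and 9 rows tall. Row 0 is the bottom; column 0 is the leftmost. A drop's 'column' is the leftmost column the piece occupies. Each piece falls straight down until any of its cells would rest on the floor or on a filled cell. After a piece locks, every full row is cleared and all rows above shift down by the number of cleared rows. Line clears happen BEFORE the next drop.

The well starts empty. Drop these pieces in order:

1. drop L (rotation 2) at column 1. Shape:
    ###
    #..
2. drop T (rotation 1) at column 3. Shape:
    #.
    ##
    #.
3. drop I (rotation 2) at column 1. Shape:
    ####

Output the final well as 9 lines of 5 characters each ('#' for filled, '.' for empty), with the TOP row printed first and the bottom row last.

Answer: .....
.....
.....
.####
...#.
...##
...#.
.###.
.#...

Derivation:
Drop 1: L rot2 at col 1 lands with bottom-row=0; cleared 0 line(s) (total 0); column heights now [0 2 2 2 0], max=2
Drop 2: T rot1 at col 3 lands with bottom-row=2; cleared 0 line(s) (total 0); column heights now [0 2 2 5 4], max=5
Drop 3: I rot2 at col 1 lands with bottom-row=5; cleared 0 line(s) (total 0); column heights now [0 6 6 6 6], max=6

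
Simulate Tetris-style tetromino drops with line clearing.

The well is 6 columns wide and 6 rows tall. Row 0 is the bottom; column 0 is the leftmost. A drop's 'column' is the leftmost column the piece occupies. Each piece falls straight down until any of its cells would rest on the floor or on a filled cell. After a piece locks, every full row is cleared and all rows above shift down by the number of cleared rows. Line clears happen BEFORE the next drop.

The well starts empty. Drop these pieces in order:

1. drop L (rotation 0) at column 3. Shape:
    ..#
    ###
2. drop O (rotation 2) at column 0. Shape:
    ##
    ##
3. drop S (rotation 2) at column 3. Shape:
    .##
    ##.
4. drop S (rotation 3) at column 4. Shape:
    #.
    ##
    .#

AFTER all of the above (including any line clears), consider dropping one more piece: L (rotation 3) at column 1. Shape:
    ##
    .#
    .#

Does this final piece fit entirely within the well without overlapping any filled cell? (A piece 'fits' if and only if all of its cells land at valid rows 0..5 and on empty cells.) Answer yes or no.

Drop 1: L rot0 at col 3 lands with bottom-row=0; cleared 0 line(s) (total 0); column heights now [0 0 0 1 1 2], max=2
Drop 2: O rot2 at col 0 lands with bottom-row=0; cleared 0 line(s) (total 0); column heights now [2 2 0 1 1 2], max=2
Drop 3: S rot2 at col 3 lands with bottom-row=1; cleared 0 line(s) (total 0); column heights now [2 2 0 2 3 3], max=3
Drop 4: S rot3 at col 4 lands with bottom-row=3; cleared 0 line(s) (total 0); column heights now [2 2 0 2 6 5], max=6
Test piece L rot3 at col 1 (width 2): heights before test = [2 2 0 2 6 5]; fits = True

Answer: yes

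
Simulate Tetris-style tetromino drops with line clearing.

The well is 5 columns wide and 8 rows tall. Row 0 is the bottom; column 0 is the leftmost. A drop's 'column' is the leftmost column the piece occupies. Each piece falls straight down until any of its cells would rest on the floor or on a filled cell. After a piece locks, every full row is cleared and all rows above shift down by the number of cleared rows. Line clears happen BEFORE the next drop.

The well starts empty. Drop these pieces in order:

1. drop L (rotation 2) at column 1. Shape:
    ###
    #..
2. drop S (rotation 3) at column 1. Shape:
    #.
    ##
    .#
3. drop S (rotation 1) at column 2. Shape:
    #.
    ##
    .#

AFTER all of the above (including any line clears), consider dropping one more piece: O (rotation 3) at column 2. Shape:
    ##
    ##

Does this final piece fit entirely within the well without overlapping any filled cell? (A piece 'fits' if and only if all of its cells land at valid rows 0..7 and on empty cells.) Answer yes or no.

Drop 1: L rot2 at col 1 lands with bottom-row=0; cleared 0 line(s) (total 0); column heights now [0 2 2 2 0], max=2
Drop 2: S rot3 at col 1 lands with bottom-row=2; cleared 0 line(s) (total 0); column heights now [0 5 4 2 0], max=5
Drop 3: S rot1 at col 2 lands with bottom-row=3; cleared 0 line(s) (total 0); column heights now [0 5 6 5 0], max=6
Test piece O rot3 at col 2 (width 2): heights before test = [0 5 6 5 0]; fits = True

Answer: yes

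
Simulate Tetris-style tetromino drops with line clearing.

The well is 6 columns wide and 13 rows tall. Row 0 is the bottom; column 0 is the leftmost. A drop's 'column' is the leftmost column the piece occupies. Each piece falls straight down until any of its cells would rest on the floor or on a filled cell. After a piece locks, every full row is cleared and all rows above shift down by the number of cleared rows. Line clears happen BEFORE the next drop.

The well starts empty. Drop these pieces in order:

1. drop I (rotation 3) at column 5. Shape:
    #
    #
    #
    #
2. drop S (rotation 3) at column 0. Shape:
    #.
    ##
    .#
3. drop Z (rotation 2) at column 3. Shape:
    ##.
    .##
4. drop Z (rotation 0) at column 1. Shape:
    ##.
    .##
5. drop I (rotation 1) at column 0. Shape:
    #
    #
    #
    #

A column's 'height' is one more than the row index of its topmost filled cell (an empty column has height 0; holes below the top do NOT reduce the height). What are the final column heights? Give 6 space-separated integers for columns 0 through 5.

Answer: 7 8 8 7 6 5

Derivation:
Drop 1: I rot3 at col 5 lands with bottom-row=0; cleared 0 line(s) (total 0); column heights now [0 0 0 0 0 4], max=4
Drop 2: S rot3 at col 0 lands with bottom-row=0; cleared 0 line(s) (total 0); column heights now [3 2 0 0 0 4], max=4
Drop 3: Z rot2 at col 3 lands with bottom-row=4; cleared 0 line(s) (total 0); column heights now [3 2 0 6 6 5], max=6
Drop 4: Z rot0 at col 1 lands with bottom-row=6; cleared 0 line(s) (total 0); column heights now [3 8 8 7 6 5], max=8
Drop 5: I rot1 at col 0 lands with bottom-row=3; cleared 0 line(s) (total 0); column heights now [7 8 8 7 6 5], max=8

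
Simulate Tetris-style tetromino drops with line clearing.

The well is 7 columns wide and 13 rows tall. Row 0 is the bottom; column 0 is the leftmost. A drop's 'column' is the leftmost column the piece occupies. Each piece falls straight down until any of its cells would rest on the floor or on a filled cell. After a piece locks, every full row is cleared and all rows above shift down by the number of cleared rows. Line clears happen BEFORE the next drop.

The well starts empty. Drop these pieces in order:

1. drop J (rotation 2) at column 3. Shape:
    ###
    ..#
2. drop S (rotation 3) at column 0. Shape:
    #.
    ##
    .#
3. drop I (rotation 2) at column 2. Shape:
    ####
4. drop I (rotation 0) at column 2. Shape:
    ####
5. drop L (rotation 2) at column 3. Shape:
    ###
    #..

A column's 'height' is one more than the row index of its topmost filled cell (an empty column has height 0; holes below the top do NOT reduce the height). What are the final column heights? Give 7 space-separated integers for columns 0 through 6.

Answer: 3 2 4 6 6 6 0

Derivation:
Drop 1: J rot2 at col 3 lands with bottom-row=0; cleared 0 line(s) (total 0); column heights now [0 0 0 2 2 2 0], max=2
Drop 2: S rot3 at col 0 lands with bottom-row=0; cleared 0 line(s) (total 0); column heights now [3 2 0 2 2 2 0], max=3
Drop 3: I rot2 at col 2 lands with bottom-row=2; cleared 0 line(s) (total 0); column heights now [3 2 3 3 3 3 0], max=3
Drop 4: I rot0 at col 2 lands with bottom-row=3; cleared 0 line(s) (total 0); column heights now [3 2 4 4 4 4 0], max=4
Drop 5: L rot2 at col 3 lands with bottom-row=4; cleared 0 line(s) (total 0); column heights now [3 2 4 6 6 6 0], max=6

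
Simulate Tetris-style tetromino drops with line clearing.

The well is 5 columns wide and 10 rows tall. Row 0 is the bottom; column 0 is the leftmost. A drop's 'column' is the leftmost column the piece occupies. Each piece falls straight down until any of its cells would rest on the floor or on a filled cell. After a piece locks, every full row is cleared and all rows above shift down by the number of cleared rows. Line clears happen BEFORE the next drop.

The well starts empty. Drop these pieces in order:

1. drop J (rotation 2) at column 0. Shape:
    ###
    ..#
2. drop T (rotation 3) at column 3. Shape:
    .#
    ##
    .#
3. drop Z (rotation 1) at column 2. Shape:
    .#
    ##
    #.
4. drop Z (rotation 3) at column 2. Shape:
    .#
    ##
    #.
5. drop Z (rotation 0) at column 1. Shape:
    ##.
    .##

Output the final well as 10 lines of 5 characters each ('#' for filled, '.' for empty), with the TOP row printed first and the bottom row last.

Answer: .....
.....
.##..
..##.
...#.
..##.
..##.
..##.
..#.#
..#.#

Derivation:
Drop 1: J rot2 at col 0 lands with bottom-row=0; cleared 0 line(s) (total 0); column heights now [2 2 2 0 0], max=2
Drop 2: T rot3 at col 3 lands with bottom-row=0; cleared 1 line(s) (total 1); column heights now [0 0 1 0 2], max=2
Drop 3: Z rot1 at col 2 lands with bottom-row=1; cleared 0 line(s) (total 1); column heights now [0 0 3 4 2], max=4
Drop 4: Z rot3 at col 2 lands with bottom-row=3; cleared 0 line(s) (total 1); column heights now [0 0 5 6 2], max=6
Drop 5: Z rot0 at col 1 lands with bottom-row=6; cleared 0 line(s) (total 1); column heights now [0 8 8 7 2], max=8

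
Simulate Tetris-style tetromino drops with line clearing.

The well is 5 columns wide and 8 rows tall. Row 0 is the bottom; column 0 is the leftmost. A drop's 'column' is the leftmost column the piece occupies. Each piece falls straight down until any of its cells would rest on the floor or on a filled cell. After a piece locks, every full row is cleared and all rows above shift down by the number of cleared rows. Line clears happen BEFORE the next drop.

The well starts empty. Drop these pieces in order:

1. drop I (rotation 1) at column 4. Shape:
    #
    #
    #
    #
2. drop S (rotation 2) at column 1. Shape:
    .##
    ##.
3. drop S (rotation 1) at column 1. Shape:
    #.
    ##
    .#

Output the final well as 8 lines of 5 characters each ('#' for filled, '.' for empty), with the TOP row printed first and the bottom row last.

Drop 1: I rot1 at col 4 lands with bottom-row=0; cleared 0 line(s) (total 0); column heights now [0 0 0 0 4], max=4
Drop 2: S rot2 at col 1 lands with bottom-row=0; cleared 0 line(s) (total 0); column heights now [0 1 2 2 4], max=4
Drop 3: S rot1 at col 1 lands with bottom-row=2; cleared 0 line(s) (total 0); column heights now [0 5 4 2 4], max=5

Answer: .....
.....
.....
.#...
.##.#
..#.#
..###
.##.#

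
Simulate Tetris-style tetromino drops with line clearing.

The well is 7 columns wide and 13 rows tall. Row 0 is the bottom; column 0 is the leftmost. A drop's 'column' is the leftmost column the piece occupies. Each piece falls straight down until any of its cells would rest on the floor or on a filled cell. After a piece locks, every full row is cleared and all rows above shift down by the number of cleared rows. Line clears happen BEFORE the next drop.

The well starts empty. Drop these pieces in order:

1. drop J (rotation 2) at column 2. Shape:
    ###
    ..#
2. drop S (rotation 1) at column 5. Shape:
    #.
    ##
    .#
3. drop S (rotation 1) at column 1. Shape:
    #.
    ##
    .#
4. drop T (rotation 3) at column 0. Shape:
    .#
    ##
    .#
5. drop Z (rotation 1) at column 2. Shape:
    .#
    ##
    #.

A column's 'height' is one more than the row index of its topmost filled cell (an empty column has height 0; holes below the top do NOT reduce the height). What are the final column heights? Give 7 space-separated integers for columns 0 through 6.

Drop 1: J rot2 at col 2 lands with bottom-row=0; cleared 0 line(s) (total 0); column heights now [0 0 2 2 2 0 0], max=2
Drop 2: S rot1 at col 5 lands with bottom-row=0; cleared 0 line(s) (total 0); column heights now [0 0 2 2 2 3 2], max=3
Drop 3: S rot1 at col 1 lands with bottom-row=2; cleared 0 line(s) (total 0); column heights now [0 5 4 2 2 3 2], max=5
Drop 4: T rot3 at col 0 lands with bottom-row=5; cleared 0 line(s) (total 0); column heights now [7 8 4 2 2 3 2], max=8
Drop 5: Z rot1 at col 2 lands with bottom-row=4; cleared 0 line(s) (total 0); column heights now [7 8 6 7 2 3 2], max=8

Answer: 7 8 6 7 2 3 2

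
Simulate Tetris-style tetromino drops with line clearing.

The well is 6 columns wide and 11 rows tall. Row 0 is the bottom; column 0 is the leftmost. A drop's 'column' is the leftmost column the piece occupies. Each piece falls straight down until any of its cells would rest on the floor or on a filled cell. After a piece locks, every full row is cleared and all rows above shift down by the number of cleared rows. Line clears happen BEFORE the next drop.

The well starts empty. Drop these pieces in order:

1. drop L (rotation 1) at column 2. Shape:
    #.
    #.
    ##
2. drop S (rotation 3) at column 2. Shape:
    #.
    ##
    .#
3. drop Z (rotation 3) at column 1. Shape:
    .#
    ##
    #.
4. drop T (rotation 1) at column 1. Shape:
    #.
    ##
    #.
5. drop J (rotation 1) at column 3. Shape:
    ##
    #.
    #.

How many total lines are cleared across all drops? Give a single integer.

Answer: 0

Derivation:
Drop 1: L rot1 at col 2 lands with bottom-row=0; cleared 0 line(s) (total 0); column heights now [0 0 3 1 0 0], max=3
Drop 2: S rot3 at col 2 lands with bottom-row=2; cleared 0 line(s) (total 0); column heights now [0 0 5 4 0 0], max=5
Drop 3: Z rot3 at col 1 lands with bottom-row=4; cleared 0 line(s) (total 0); column heights now [0 6 7 4 0 0], max=7
Drop 4: T rot1 at col 1 lands with bottom-row=6; cleared 0 line(s) (total 0); column heights now [0 9 8 4 0 0], max=9
Drop 5: J rot1 at col 3 lands with bottom-row=4; cleared 0 line(s) (total 0); column heights now [0 9 8 7 7 0], max=9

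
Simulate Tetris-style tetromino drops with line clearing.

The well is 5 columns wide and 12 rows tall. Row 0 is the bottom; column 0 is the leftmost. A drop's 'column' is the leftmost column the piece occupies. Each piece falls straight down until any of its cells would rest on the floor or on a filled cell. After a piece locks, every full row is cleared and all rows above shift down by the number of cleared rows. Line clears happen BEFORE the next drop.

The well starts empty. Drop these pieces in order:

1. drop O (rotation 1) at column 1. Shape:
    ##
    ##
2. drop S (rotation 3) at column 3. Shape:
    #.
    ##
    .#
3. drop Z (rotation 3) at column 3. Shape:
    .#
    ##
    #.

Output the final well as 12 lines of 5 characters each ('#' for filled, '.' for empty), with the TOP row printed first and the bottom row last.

Drop 1: O rot1 at col 1 lands with bottom-row=0; cleared 0 line(s) (total 0); column heights now [0 2 2 0 0], max=2
Drop 2: S rot3 at col 3 lands with bottom-row=0; cleared 0 line(s) (total 0); column heights now [0 2 2 3 2], max=3
Drop 3: Z rot3 at col 3 lands with bottom-row=3; cleared 0 line(s) (total 0); column heights now [0 2 2 5 6], max=6

Answer: .....
.....
.....
.....
.....
.....
....#
...##
...#.
...#.
.####
.##.#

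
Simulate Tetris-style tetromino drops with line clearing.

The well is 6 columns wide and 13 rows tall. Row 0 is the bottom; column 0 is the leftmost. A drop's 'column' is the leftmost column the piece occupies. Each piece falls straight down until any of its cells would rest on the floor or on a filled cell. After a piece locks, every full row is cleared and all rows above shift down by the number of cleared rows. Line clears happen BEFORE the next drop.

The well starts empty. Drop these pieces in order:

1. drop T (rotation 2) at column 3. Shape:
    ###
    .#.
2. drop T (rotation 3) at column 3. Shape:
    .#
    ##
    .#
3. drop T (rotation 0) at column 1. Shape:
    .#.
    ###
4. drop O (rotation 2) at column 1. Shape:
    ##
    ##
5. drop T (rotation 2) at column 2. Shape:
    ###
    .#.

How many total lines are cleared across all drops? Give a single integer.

Answer: 0

Derivation:
Drop 1: T rot2 at col 3 lands with bottom-row=0; cleared 0 line(s) (total 0); column heights now [0 0 0 2 2 2], max=2
Drop 2: T rot3 at col 3 lands with bottom-row=2; cleared 0 line(s) (total 0); column heights now [0 0 0 4 5 2], max=5
Drop 3: T rot0 at col 1 lands with bottom-row=4; cleared 0 line(s) (total 0); column heights now [0 5 6 5 5 2], max=6
Drop 4: O rot2 at col 1 lands with bottom-row=6; cleared 0 line(s) (total 0); column heights now [0 8 8 5 5 2], max=8
Drop 5: T rot2 at col 2 lands with bottom-row=7; cleared 0 line(s) (total 0); column heights now [0 8 9 9 9 2], max=9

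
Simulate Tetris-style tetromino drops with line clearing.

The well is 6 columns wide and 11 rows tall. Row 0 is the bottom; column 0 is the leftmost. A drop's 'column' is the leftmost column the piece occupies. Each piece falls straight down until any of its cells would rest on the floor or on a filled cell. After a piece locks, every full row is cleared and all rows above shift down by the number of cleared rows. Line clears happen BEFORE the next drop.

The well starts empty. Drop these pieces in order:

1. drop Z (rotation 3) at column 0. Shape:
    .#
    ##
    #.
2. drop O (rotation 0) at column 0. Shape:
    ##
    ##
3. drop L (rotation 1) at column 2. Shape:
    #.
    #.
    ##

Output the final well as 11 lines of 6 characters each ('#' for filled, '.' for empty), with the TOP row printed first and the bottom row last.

Drop 1: Z rot3 at col 0 lands with bottom-row=0; cleared 0 line(s) (total 0); column heights now [2 3 0 0 0 0], max=3
Drop 2: O rot0 at col 0 lands with bottom-row=3; cleared 0 line(s) (total 0); column heights now [5 5 0 0 0 0], max=5
Drop 3: L rot1 at col 2 lands with bottom-row=0; cleared 0 line(s) (total 0); column heights now [5 5 3 1 0 0], max=5

Answer: ......
......
......
......
......
......
##....
##....
.##...
###...
#.##..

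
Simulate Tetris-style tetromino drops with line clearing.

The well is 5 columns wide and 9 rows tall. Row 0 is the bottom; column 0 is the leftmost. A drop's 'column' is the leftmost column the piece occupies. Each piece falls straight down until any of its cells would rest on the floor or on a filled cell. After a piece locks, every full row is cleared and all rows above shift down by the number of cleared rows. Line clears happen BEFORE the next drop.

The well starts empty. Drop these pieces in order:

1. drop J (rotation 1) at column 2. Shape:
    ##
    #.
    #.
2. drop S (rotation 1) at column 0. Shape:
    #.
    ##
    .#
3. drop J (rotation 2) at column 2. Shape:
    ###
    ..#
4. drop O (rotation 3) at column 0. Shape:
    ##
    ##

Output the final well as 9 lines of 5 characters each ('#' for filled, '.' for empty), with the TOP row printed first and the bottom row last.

Drop 1: J rot1 at col 2 lands with bottom-row=0; cleared 0 line(s) (total 0); column heights now [0 0 3 3 0], max=3
Drop 2: S rot1 at col 0 lands with bottom-row=0; cleared 0 line(s) (total 0); column heights now [3 2 3 3 0], max=3
Drop 3: J rot2 at col 2 lands with bottom-row=2; cleared 0 line(s) (total 0); column heights now [3 2 4 4 4], max=4
Drop 4: O rot3 at col 0 lands with bottom-row=3; cleared 1 line(s) (total 1); column heights now [4 4 3 3 3], max=4

Answer: .....
.....
.....
.....
.....
##...
#.###
###..
.##..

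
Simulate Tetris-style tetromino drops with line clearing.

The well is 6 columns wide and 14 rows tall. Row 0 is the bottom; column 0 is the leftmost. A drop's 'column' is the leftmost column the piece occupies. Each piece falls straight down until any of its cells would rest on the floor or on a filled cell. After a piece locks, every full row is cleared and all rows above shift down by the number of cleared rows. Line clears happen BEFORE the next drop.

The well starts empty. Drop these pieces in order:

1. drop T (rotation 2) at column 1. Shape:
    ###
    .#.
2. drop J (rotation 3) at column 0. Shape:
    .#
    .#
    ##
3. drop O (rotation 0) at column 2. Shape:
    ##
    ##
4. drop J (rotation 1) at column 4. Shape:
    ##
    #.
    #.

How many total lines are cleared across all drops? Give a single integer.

Answer: 1

Derivation:
Drop 1: T rot2 at col 1 lands with bottom-row=0; cleared 0 line(s) (total 0); column heights now [0 2 2 2 0 0], max=2
Drop 2: J rot3 at col 0 lands with bottom-row=2; cleared 0 line(s) (total 0); column heights now [3 5 2 2 0 0], max=5
Drop 3: O rot0 at col 2 lands with bottom-row=2; cleared 0 line(s) (total 0); column heights now [3 5 4 4 0 0], max=5
Drop 4: J rot1 at col 4 lands with bottom-row=0; cleared 1 line(s) (total 1); column heights now [0 4 3 3 2 0], max=4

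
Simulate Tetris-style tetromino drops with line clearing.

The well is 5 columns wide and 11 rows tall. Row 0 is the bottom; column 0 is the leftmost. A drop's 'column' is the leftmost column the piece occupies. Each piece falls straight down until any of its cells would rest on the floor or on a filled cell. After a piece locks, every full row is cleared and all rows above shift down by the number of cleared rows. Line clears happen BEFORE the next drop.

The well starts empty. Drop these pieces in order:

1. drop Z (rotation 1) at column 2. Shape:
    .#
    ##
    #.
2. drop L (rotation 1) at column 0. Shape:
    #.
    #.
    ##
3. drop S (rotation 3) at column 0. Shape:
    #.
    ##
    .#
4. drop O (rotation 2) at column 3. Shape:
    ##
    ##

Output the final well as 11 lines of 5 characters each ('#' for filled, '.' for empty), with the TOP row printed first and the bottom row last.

Answer: .....
.....
.....
.....
.....
.....
#..##
##.##
##.#.
#.##.
###..

Derivation:
Drop 1: Z rot1 at col 2 lands with bottom-row=0; cleared 0 line(s) (total 0); column heights now [0 0 2 3 0], max=3
Drop 2: L rot1 at col 0 lands with bottom-row=0; cleared 0 line(s) (total 0); column heights now [3 1 2 3 0], max=3
Drop 3: S rot3 at col 0 lands with bottom-row=2; cleared 0 line(s) (total 0); column heights now [5 4 2 3 0], max=5
Drop 4: O rot2 at col 3 lands with bottom-row=3; cleared 0 line(s) (total 0); column heights now [5 4 2 5 5], max=5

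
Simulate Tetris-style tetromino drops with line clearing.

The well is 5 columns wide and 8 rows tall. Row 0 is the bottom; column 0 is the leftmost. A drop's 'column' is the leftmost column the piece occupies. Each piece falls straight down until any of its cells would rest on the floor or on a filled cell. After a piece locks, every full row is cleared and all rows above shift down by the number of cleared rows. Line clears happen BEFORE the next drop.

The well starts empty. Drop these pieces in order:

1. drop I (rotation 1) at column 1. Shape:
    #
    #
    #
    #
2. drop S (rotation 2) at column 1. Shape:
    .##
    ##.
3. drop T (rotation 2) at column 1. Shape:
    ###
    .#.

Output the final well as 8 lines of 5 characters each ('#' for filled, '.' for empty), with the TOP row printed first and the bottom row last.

Answer: .###.
..#..
..##.
.##..
.#...
.#...
.#...
.#...

Derivation:
Drop 1: I rot1 at col 1 lands with bottom-row=0; cleared 0 line(s) (total 0); column heights now [0 4 0 0 0], max=4
Drop 2: S rot2 at col 1 lands with bottom-row=4; cleared 0 line(s) (total 0); column heights now [0 5 6 6 0], max=6
Drop 3: T rot2 at col 1 lands with bottom-row=6; cleared 0 line(s) (total 0); column heights now [0 8 8 8 0], max=8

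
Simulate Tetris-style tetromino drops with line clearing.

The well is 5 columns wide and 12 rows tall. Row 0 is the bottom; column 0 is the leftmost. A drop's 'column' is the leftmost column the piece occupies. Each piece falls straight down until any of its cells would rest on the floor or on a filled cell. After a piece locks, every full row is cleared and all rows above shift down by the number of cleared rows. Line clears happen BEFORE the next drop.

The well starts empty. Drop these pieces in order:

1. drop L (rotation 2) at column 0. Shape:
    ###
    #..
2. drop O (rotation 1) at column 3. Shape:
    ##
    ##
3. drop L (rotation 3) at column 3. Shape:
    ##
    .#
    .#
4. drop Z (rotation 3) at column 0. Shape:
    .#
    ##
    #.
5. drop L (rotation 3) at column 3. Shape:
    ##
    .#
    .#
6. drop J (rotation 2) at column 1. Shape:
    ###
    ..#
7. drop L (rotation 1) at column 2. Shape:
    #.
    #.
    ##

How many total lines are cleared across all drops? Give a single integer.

Drop 1: L rot2 at col 0 lands with bottom-row=0; cleared 0 line(s) (total 0); column heights now [2 2 2 0 0], max=2
Drop 2: O rot1 at col 3 lands with bottom-row=0; cleared 1 line(s) (total 1); column heights now [1 0 0 1 1], max=1
Drop 3: L rot3 at col 3 lands with bottom-row=1; cleared 0 line(s) (total 1); column heights now [1 0 0 4 4], max=4
Drop 4: Z rot3 at col 0 lands with bottom-row=1; cleared 0 line(s) (total 1); column heights now [3 4 0 4 4], max=4
Drop 5: L rot3 at col 3 lands with bottom-row=4; cleared 0 line(s) (total 1); column heights now [3 4 0 7 7], max=7
Drop 6: J rot2 at col 1 lands with bottom-row=7; cleared 0 line(s) (total 1); column heights now [3 9 9 9 7], max=9
Drop 7: L rot1 at col 2 lands with bottom-row=9; cleared 0 line(s) (total 1); column heights now [3 9 12 10 7], max=12

Answer: 1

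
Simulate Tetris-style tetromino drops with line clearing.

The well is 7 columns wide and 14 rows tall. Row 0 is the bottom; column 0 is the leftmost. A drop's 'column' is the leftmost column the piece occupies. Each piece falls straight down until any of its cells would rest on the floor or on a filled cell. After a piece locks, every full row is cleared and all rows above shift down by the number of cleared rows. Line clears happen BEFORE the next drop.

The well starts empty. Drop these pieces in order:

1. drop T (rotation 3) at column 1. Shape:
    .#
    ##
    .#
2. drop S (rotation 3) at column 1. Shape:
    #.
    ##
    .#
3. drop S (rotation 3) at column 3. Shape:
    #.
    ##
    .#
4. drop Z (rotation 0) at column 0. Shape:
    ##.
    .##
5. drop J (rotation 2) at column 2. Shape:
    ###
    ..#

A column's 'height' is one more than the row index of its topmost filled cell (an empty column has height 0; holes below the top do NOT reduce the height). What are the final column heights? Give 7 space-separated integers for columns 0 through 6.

Answer: 8 8 8 8 8 0 0

Derivation:
Drop 1: T rot3 at col 1 lands with bottom-row=0; cleared 0 line(s) (total 0); column heights now [0 2 3 0 0 0 0], max=3
Drop 2: S rot3 at col 1 lands with bottom-row=3; cleared 0 line(s) (total 0); column heights now [0 6 5 0 0 0 0], max=6
Drop 3: S rot3 at col 3 lands with bottom-row=0; cleared 0 line(s) (total 0); column heights now [0 6 5 3 2 0 0], max=6
Drop 4: Z rot0 at col 0 lands with bottom-row=6; cleared 0 line(s) (total 0); column heights now [8 8 7 3 2 0 0], max=8
Drop 5: J rot2 at col 2 lands with bottom-row=6; cleared 0 line(s) (total 0); column heights now [8 8 8 8 8 0 0], max=8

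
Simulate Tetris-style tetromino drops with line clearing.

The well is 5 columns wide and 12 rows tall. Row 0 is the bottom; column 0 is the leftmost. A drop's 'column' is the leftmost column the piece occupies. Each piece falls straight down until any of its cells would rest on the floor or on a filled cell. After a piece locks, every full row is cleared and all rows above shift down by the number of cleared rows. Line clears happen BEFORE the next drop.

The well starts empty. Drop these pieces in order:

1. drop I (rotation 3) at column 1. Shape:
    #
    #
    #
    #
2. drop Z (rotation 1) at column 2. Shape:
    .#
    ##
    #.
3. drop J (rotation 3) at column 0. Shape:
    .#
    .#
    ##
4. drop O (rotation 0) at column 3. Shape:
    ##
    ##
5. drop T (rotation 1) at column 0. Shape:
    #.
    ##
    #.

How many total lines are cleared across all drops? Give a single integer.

Drop 1: I rot3 at col 1 lands with bottom-row=0; cleared 0 line(s) (total 0); column heights now [0 4 0 0 0], max=4
Drop 2: Z rot1 at col 2 lands with bottom-row=0; cleared 0 line(s) (total 0); column heights now [0 4 2 3 0], max=4
Drop 3: J rot3 at col 0 lands with bottom-row=4; cleared 0 line(s) (total 0); column heights now [5 7 2 3 0], max=7
Drop 4: O rot0 at col 3 lands with bottom-row=3; cleared 0 line(s) (total 0); column heights now [5 7 2 5 5], max=7
Drop 5: T rot1 at col 0 lands with bottom-row=6; cleared 0 line(s) (total 0); column heights now [9 8 2 5 5], max=9

Answer: 0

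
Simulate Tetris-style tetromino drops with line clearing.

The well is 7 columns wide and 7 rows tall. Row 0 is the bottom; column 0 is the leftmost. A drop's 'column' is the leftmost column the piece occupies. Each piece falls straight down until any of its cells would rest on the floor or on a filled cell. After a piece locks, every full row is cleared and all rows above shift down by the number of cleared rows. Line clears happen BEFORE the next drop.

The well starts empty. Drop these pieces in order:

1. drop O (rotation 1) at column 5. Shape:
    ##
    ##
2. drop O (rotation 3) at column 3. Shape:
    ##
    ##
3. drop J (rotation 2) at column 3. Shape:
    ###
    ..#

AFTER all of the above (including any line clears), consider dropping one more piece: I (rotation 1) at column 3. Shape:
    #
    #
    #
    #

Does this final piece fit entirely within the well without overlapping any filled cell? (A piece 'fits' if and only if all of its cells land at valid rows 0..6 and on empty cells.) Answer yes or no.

Drop 1: O rot1 at col 5 lands with bottom-row=0; cleared 0 line(s) (total 0); column heights now [0 0 0 0 0 2 2], max=2
Drop 2: O rot3 at col 3 lands with bottom-row=0; cleared 0 line(s) (total 0); column heights now [0 0 0 2 2 2 2], max=2
Drop 3: J rot2 at col 3 lands with bottom-row=2; cleared 0 line(s) (total 0); column heights now [0 0 0 4 4 4 2], max=4
Test piece I rot1 at col 3 (width 1): heights before test = [0 0 0 4 4 4 2]; fits = False

Answer: no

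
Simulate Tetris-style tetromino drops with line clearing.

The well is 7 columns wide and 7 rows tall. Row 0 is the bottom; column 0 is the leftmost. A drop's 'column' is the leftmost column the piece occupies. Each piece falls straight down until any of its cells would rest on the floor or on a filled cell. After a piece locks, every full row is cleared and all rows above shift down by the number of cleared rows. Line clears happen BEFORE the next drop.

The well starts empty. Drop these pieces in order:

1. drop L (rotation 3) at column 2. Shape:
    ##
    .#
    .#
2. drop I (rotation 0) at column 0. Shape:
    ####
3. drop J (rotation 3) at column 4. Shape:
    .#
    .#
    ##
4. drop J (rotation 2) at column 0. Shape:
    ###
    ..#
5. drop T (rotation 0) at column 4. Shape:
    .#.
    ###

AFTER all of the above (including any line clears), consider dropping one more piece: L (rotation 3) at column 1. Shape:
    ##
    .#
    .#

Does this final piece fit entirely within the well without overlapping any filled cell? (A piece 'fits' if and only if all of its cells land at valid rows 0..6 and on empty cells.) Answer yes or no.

Answer: no

Derivation:
Drop 1: L rot3 at col 2 lands with bottom-row=0; cleared 0 line(s) (total 0); column heights now [0 0 3 3 0 0 0], max=3
Drop 2: I rot0 at col 0 lands with bottom-row=3; cleared 0 line(s) (total 0); column heights now [4 4 4 4 0 0 0], max=4
Drop 3: J rot3 at col 4 lands with bottom-row=0; cleared 0 line(s) (total 0); column heights now [4 4 4 4 1 3 0], max=4
Drop 4: J rot2 at col 0 lands with bottom-row=4; cleared 0 line(s) (total 0); column heights now [6 6 6 4 1 3 0], max=6
Drop 5: T rot0 at col 4 lands with bottom-row=3; cleared 1 line(s) (total 1); column heights now [5 5 5 3 1 4 0], max=5
Test piece L rot3 at col 1 (width 2): heights before test = [5 5 5 3 1 4 0]; fits = False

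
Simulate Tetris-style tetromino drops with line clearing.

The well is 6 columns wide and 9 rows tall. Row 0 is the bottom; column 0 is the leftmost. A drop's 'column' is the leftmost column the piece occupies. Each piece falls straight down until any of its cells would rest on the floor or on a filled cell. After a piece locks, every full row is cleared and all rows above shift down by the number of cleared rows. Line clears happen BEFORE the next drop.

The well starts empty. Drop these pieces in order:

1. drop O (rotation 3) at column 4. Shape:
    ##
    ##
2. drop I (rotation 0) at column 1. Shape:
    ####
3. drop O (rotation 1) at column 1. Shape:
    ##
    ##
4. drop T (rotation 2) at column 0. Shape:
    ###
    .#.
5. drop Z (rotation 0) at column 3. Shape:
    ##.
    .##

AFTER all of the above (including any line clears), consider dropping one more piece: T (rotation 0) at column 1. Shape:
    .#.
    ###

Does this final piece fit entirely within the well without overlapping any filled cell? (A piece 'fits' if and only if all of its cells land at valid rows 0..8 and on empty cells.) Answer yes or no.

Answer: yes

Derivation:
Drop 1: O rot3 at col 4 lands with bottom-row=0; cleared 0 line(s) (total 0); column heights now [0 0 0 0 2 2], max=2
Drop 2: I rot0 at col 1 lands with bottom-row=2; cleared 0 line(s) (total 0); column heights now [0 3 3 3 3 2], max=3
Drop 3: O rot1 at col 1 lands with bottom-row=3; cleared 0 line(s) (total 0); column heights now [0 5 5 3 3 2], max=5
Drop 4: T rot2 at col 0 lands with bottom-row=5; cleared 0 line(s) (total 0); column heights now [7 7 7 3 3 2], max=7
Drop 5: Z rot0 at col 3 lands with bottom-row=3; cleared 0 line(s) (total 0); column heights now [7 7 7 5 5 4], max=7
Test piece T rot0 at col 1 (width 3): heights before test = [7 7 7 5 5 4]; fits = True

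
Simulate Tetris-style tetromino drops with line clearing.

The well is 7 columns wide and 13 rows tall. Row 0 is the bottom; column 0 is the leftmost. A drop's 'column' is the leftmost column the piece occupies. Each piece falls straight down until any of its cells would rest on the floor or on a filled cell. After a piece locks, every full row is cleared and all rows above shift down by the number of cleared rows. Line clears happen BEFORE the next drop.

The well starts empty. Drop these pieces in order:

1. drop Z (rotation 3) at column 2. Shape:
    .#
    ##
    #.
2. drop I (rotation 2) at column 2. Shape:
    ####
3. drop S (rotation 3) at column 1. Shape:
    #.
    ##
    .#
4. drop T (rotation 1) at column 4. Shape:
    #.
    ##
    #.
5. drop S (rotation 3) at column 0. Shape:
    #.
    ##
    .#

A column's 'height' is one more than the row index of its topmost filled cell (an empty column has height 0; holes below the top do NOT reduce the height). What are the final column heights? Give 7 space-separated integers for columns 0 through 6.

Answer: 10 9 6 4 7 6 0

Derivation:
Drop 1: Z rot3 at col 2 lands with bottom-row=0; cleared 0 line(s) (total 0); column heights now [0 0 2 3 0 0 0], max=3
Drop 2: I rot2 at col 2 lands with bottom-row=3; cleared 0 line(s) (total 0); column heights now [0 0 4 4 4 4 0], max=4
Drop 3: S rot3 at col 1 lands with bottom-row=4; cleared 0 line(s) (total 0); column heights now [0 7 6 4 4 4 0], max=7
Drop 4: T rot1 at col 4 lands with bottom-row=4; cleared 0 line(s) (total 0); column heights now [0 7 6 4 7 6 0], max=7
Drop 5: S rot3 at col 0 lands with bottom-row=7; cleared 0 line(s) (total 0); column heights now [10 9 6 4 7 6 0], max=10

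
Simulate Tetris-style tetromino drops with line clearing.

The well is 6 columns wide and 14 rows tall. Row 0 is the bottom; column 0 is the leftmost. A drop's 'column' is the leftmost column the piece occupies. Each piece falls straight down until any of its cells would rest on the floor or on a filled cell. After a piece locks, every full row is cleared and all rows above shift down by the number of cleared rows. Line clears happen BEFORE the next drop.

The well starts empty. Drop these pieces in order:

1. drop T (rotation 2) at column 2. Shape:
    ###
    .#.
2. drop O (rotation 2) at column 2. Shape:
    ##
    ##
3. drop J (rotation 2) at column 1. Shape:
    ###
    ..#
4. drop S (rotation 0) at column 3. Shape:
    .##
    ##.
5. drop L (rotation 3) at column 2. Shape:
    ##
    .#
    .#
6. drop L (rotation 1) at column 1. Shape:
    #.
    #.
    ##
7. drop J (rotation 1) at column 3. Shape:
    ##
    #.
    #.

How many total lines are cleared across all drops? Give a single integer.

Answer: 0

Derivation:
Drop 1: T rot2 at col 2 lands with bottom-row=0; cleared 0 line(s) (total 0); column heights now [0 0 2 2 2 0], max=2
Drop 2: O rot2 at col 2 lands with bottom-row=2; cleared 0 line(s) (total 0); column heights now [0 0 4 4 2 0], max=4
Drop 3: J rot2 at col 1 lands with bottom-row=4; cleared 0 line(s) (total 0); column heights now [0 6 6 6 2 0], max=6
Drop 4: S rot0 at col 3 lands with bottom-row=6; cleared 0 line(s) (total 0); column heights now [0 6 6 7 8 8], max=8
Drop 5: L rot3 at col 2 lands with bottom-row=7; cleared 0 line(s) (total 0); column heights now [0 6 10 10 8 8], max=10
Drop 6: L rot1 at col 1 lands with bottom-row=10; cleared 0 line(s) (total 0); column heights now [0 13 11 10 8 8], max=13
Drop 7: J rot1 at col 3 lands with bottom-row=10; cleared 0 line(s) (total 0); column heights now [0 13 11 13 13 8], max=13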